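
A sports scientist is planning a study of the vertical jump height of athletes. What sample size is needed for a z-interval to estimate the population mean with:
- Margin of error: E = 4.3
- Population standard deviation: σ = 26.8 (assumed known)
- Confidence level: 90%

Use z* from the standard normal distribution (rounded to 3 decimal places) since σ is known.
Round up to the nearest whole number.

Using z* since population σ is known (z-interval formula).

For 90% confidence, z* = 1.645 (from standard normal table)

Sample size formula for z-interval: n = (z*σ/E)²

n = (1.645 × 26.8 / 4.3)²
  = (10.252558)²
  = 105.1149

Round up to the nearest whole number: n = 106

106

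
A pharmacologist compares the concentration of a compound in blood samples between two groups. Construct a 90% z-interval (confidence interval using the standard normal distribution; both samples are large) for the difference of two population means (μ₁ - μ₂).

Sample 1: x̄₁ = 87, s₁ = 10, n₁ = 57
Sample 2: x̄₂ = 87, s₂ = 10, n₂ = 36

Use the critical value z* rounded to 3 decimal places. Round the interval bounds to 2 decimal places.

Both samples are large (n₁ = 57 ≥ 30, n₂ = 36 ≥ 30), so a z-interval for the difference of means applies.

Point estimate: x̄₁ - x̄₂ = 87 - 87 = 0

Standard error: SE = √(s₁²/n₁ + s₂²/n₂)
= √(10²/57 + 10²/36)
= √(1.754386 + 2.777778)
= 2.128888

For 90% confidence, z* = 1.645 (from standard normal table)
Margin of error: E = z* × SE = 1.645 × 2.128888 = 3.5020

Z-interval: (x̄₁ - x̄₂) ± E = 0 ± 3.5020 = (-3.5020, 3.5020)

Rounded to 2 decimal places:

(-3.50, 3.50)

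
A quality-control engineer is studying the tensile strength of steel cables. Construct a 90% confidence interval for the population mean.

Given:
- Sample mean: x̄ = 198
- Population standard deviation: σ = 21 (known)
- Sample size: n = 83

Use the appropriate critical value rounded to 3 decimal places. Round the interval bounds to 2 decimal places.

The population standard deviation σ is known, so use a z-interval (standard normal critical value).

For 90% confidence, z* = 1.645 (from standard normal table)

Standard error: SE = σ/√n = 21/√83 = 2.305049

Margin of error: E = z* × SE = 1.645 × 2.305049 = 3.7918

Z-interval: x̄ ± E = 198 ± 3.7918 = (194.2082, 201.7918)

Rounded to 2 decimal places:

(194.21, 201.79)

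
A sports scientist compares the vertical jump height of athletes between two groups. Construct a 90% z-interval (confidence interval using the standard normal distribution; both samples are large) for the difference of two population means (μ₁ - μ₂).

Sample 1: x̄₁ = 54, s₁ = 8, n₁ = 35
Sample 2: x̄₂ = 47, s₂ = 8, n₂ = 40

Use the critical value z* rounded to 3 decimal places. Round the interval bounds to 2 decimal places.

Both samples are large (n₁ = 35 ≥ 30, n₂ = 40 ≥ 30), so a z-interval for the difference of means applies.

Point estimate: x̄₁ - x̄₂ = 54 - 47 = 7

Standard error: SE = √(s₁²/n₁ + s₂²/n₂)
= √(8²/35 + 8²/40)
= √(1.828571 + 1.600000)
= 1.851640

For 90% confidence, z* = 1.645 (from standard normal table)
Margin of error: E = z* × SE = 1.645 × 1.851640 = 3.0459

Z-interval: (x̄₁ - x̄₂) ± E = 7 ± 3.0459 = (3.9541, 10.0459)

Rounded to 2 decimal places:

(3.95, 10.05)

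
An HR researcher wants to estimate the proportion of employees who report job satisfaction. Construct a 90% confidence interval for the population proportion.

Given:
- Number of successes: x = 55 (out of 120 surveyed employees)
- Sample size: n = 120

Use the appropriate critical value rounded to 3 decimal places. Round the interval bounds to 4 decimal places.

Sample proportion: p̂ = 55/120 = 0.458333

Check conditions for normal approximation:
  np̂ = 55 ≥ 10 ✓
  n(1-p̂) = 65 ≥ 10 ✓

The sample is large enough, so use a z-interval (normal approximation) for the proportion.

For 90% confidence, z* = 1.645 (from standard normal table)

Standard error: SE = √(p̂(1-p̂)/n) = √(0.458333×0.541667/120) = 0.04548479

Margin of error: E = z* × SE = 1.645 × 0.04548479 = 0.074822

Z-interval: p̂ ± E = 0.458333 ± 0.074822 = (0.383511, 0.533156)

Rounded to 4 decimal places:

(0.3835, 0.5332)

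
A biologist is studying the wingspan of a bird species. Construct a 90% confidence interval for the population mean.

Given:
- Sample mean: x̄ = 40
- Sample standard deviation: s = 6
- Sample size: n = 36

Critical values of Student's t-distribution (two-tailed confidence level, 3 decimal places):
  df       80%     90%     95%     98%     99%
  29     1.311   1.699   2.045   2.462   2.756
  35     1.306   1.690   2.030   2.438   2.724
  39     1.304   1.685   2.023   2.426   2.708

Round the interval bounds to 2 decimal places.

The population standard deviation σ is unknown (only the sample standard deviation s is given), so use a t-interval with df = n - 1 = 36 - 1 = 35.

For 90% confidence with df = 35, t* = 1.690 (from t-table)

Standard error: SE = s/√n = 6/√36 = 1.000000

Margin of error: E = t* × SE = 1.690 × 1.000000 = 1.6900

T-interval: x̄ ± E = 40 ± 1.6900 = (38.3100, 41.6900)

Rounded to 2 decimal places:

(38.31, 41.69)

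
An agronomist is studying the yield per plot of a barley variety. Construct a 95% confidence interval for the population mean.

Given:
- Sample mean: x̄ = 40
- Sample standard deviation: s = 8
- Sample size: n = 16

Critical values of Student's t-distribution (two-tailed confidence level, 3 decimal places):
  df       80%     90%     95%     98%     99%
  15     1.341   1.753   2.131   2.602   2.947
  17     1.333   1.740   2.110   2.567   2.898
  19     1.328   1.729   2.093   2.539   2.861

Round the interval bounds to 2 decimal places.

The population standard deviation σ is unknown (only the sample standard deviation s is given), so use a t-interval with df = n - 1 = 16 - 1 = 15.

For 95% confidence with df = 15, t* = 2.131 (from t-table)

Standard error: SE = s/√n = 8/√16 = 2.000000

Margin of error: E = t* × SE = 2.131 × 2.000000 = 4.2620

T-interval: x̄ ± E = 40 ± 4.2620 = (35.7380, 44.2620)

Rounded to 2 decimal places:

(35.74, 44.26)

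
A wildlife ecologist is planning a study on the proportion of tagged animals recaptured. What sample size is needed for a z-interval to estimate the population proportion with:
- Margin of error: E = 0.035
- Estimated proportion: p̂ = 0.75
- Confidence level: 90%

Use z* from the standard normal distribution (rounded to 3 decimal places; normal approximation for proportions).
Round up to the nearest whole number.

Using z* for proportion z-interval (normal approximation).

For 90% confidence, z* = 1.645 (from standard normal table)

Sample size formula for proportion z-interval: n = z*²p̂(1-p̂)/E²

n = 1.645² × 0.75 × 0.25 / 0.035²
  = 2.706025 × 0.1875 / 0.001225
  = 414.1875

Round up to the nearest whole number: n = 415

415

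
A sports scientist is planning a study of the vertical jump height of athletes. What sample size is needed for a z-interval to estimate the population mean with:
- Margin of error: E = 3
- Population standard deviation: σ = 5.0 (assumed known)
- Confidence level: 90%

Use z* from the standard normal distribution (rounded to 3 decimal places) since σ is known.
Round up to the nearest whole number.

Using z* since population σ is known (z-interval formula).

For 90% confidence, z* = 1.645 (from standard normal table)

Sample size formula for z-interval: n = (z*σ/E)²

n = (1.645 × 5.0 / 3)²
  = (2.741667)²
  = 7.5167

Round up to the nearest whole number: n = 8

8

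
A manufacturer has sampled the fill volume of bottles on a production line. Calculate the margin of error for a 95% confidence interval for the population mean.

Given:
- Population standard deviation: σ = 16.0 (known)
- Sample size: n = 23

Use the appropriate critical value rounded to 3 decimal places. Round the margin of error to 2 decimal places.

The population standard deviation σ is known, so use the z-interval margin of error formula.

For 95% confidence, z* = 1.96 (from standard normal table)

Margin of error formula for z-interval: E = z* × σ/√n

E = 1.96 × 16.0/√23
  = 1.96 × 3.336231
  = 6.5390

Rounded to 2 decimal places:

6.54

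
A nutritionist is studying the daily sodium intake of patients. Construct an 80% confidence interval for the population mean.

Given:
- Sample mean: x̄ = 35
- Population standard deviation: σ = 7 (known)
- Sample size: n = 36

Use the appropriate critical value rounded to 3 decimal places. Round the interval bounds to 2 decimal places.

The population standard deviation σ is known, so use a z-interval (standard normal critical value).

For 80% confidence, z* = 1.282 (from standard normal table)

Standard error: SE = σ/√n = 7/√36 = 1.166667

Margin of error: E = z* × SE = 1.282 × 1.166667 = 1.4957

Z-interval: x̄ ± E = 35 ± 1.4957 = (33.5043, 36.4957)

Rounded to 2 decimal places:

(33.50, 36.50)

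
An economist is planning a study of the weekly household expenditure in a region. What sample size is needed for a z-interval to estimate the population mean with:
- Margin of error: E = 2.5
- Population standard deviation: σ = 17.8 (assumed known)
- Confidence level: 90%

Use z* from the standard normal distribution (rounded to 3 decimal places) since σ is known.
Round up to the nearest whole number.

Using z* since population σ is known (z-interval formula).

For 90% confidence, z* = 1.645 (from standard normal table)

Sample size formula for z-interval: n = (z*σ/E)²

n = (1.645 × 17.8 / 2.5)²
  = (11.712400)²
  = 137.1803

Round up to the nearest whole number: n = 138

138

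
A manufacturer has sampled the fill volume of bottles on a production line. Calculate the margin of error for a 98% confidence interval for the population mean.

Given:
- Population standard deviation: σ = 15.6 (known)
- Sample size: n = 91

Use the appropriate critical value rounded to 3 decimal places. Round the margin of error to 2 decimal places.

The population standard deviation σ is known, so use the z-interval margin of error formula.

For 98% confidence, z* = 2.326 (from standard normal table)

Margin of error formula for z-interval: E = z* × σ/√n

E = 2.326 × 15.6/√91
  = 2.326 × 1.635324
  = 3.8038

Rounded to 2 decimal places:

3.80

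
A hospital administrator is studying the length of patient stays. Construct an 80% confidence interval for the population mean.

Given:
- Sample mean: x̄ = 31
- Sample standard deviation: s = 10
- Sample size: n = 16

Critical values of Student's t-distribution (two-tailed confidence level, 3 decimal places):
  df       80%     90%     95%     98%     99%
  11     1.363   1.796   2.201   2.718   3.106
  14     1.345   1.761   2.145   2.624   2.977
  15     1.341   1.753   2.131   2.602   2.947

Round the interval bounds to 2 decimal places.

The population standard deviation σ is unknown (only the sample standard deviation s is given), so use a t-interval with df = n - 1 = 16 - 1 = 15.

For 80% confidence with df = 15, t* = 1.341 (from t-table)

Standard error: SE = s/√n = 10/√16 = 2.500000

Margin of error: E = t* × SE = 1.341 × 2.500000 = 3.3525

T-interval: x̄ ± E = 31 ± 3.3525 = (27.6475, 34.3525)

Rounded to 2 decimal places:

(27.65, 34.35)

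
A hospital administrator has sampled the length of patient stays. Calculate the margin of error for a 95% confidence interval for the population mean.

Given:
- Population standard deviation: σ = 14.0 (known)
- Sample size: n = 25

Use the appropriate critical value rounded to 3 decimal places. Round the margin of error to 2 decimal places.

The population standard deviation σ is known, so use the z-interval margin of error formula.

For 95% confidence, z* = 1.96 (from standard normal table)

Margin of error formula for z-interval: E = z* × σ/√n

E = 1.96 × 14.0/√25
  = 1.96 × 2.800000
  = 5.4880

Rounded to 2 decimal places:

5.49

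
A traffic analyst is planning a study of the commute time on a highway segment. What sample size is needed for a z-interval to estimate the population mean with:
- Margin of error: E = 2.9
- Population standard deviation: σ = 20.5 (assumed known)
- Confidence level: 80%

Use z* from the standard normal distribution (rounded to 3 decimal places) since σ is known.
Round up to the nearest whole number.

Using z* since population σ is known (z-interval formula).

For 80% confidence, z* = 1.282 (from standard normal table)

Sample size formula for z-interval: n = (z*σ/E)²

n = (1.282 × 20.5 / 2.9)²
  = (9.062414)²
  = 82.1273

Round up to the nearest whole number: n = 83

83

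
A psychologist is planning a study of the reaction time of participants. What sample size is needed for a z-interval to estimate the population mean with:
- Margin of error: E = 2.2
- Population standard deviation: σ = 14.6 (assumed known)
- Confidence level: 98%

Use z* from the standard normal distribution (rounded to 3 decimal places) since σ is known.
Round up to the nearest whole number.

Using z* since population σ is known (z-interval formula).

For 98% confidence, z* = 2.326 (from standard normal table)

Sample size formula for z-interval: n = (z*σ/E)²

n = (2.326 × 14.6 / 2.2)²
  = (15.436182)²
  = 238.2757

Round up to the nearest whole number: n = 239

239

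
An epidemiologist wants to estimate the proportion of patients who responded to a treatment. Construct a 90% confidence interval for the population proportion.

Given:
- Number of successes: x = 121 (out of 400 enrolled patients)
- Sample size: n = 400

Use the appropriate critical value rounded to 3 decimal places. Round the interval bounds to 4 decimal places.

Sample proportion: p̂ = 121/400 = 0.302500

Check conditions for normal approximation:
  np̂ = 121 ≥ 10 ✓
  n(1-p̂) = 279 ≥ 10 ✓

The sample is large enough, so use a z-interval (normal approximation) for the proportion.

For 90% confidence, z* = 1.645 (from standard normal table)

Standard error: SE = √(p̂(1-p̂)/n) = √(0.302500×0.697500/400) = 0.02296703

Margin of error: E = z* × SE = 1.645 × 0.02296703 = 0.037781

Z-interval: p̂ ± E = 0.302500 ± 0.037781 = (0.264719, 0.340281)

Rounded to 4 decimal places:

(0.2647, 0.3403)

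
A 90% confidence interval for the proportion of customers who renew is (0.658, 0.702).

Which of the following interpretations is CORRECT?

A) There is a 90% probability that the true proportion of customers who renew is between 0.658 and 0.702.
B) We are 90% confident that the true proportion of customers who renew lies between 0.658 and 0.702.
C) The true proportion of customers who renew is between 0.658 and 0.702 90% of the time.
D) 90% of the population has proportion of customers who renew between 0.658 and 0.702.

A confidence interval represents our confidence in the procedure, not a probability statement about the parameter.

Key concept: If we repeated this sampling process many times and computed a 90% CI each time, about 90% of those intervals would contain the true population parameter.

For this specific interval (0.658, 0.702):
- Midpoint (point estimate): 0.68
- Margin of error: 0.022

The correct interpretation is the one stating confidence that the true parameter lies in the interval — option B.

B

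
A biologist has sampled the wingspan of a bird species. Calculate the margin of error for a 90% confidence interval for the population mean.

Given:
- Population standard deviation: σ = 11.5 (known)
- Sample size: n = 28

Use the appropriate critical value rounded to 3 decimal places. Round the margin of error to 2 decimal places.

The population standard deviation σ is known, so use the z-interval margin of error formula.

For 90% confidence, z* = 1.645 (from standard normal table)

Margin of error formula for z-interval: E = z* × σ/√n

E = 1.645 × 11.5/√28
  = 1.645 × 2.173296
  = 3.5751

Rounded to 2 decimal places:

3.58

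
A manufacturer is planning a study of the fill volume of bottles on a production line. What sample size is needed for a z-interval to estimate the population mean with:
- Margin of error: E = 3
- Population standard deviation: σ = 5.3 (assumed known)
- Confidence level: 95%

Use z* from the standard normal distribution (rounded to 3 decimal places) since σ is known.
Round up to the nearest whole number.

Using z* since population σ is known (z-interval formula).

For 95% confidence, z* = 1.96 (from standard normal table)

Sample size formula for z-interval: n = (z*σ/E)²

n = (1.96 × 5.3 / 3)²
  = (3.462667)²
  = 11.9901

Round up to the nearest whole number: n = 12

12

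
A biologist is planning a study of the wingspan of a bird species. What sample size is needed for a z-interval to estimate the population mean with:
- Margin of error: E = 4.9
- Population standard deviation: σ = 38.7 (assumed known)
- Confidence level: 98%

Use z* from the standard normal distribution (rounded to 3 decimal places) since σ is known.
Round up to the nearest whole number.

Using z* since population σ is known (z-interval formula).

For 98% confidence, z* = 2.326 (from standard normal table)

Sample size formula for z-interval: n = (z*σ/E)²

n = (2.326 × 38.7 / 4.9)²
  = (18.370653)²
  = 337.4809

Round up to the nearest whole number: n = 338

338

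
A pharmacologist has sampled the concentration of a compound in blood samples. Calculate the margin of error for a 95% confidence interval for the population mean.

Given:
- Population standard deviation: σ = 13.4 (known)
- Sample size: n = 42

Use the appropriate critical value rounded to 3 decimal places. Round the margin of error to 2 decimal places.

The population standard deviation σ is known, so use the z-interval margin of error formula.

For 95% confidence, z* = 1.96 (from standard normal table)

Margin of error formula for z-interval: E = z* × σ/√n

E = 1.96 × 13.4/√42
  = 1.96 × 2.067665
  = 4.0526

Rounded to 2 decimal places:

4.05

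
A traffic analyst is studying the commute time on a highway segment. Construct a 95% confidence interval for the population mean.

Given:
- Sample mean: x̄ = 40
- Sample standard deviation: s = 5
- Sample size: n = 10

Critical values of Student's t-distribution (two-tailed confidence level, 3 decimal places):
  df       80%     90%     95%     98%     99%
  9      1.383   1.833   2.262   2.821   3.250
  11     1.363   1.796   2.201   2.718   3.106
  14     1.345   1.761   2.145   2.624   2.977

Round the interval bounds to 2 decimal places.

The population standard deviation σ is unknown (only the sample standard deviation s is given), so use a t-interval with df = n - 1 = 10 - 1 = 9.

For 95% confidence with df = 9, t* = 2.262 (from t-table)

Standard error: SE = s/√n = 5/√10 = 1.581139

Margin of error: E = t* × SE = 2.262 × 1.581139 = 3.5765

T-interval: x̄ ± E = 40 ± 3.5765 = (36.4235, 43.5765)

Rounded to 2 decimal places:

(36.42, 43.58)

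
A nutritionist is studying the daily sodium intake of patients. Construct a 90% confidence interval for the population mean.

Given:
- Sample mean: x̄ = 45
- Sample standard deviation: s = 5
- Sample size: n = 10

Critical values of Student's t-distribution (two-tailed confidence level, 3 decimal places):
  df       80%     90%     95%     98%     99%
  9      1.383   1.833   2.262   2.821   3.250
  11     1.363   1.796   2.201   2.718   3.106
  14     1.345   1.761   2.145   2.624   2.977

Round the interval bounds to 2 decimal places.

The population standard deviation σ is unknown (only the sample standard deviation s is given), so use a t-interval with df = n - 1 = 10 - 1 = 9.

For 90% confidence with df = 9, t* = 1.833 (from t-table)

Standard error: SE = s/√n = 5/√10 = 1.581139

Margin of error: E = t* × SE = 1.833 × 1.581139 = 2.8982

T-interval: x̄ ± E = 45 ± 2.8982 = (42.1018, 47.8982)

Rounded to 2 decimal places:

(42.10, 47.90)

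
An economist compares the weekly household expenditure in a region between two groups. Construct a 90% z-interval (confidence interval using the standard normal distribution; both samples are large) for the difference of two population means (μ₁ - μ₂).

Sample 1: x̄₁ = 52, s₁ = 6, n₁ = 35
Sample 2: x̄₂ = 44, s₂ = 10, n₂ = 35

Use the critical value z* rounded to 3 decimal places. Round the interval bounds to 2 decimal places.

Both samples are large (n₁ = 35 ≥ 30, n₂ = 35 ≥ 30), so a z-interval for the difference of means applies.

Point estimate: x̄₁ - x̄₂ = 52 - 44 = 8

Standard error: SE = √(s₁²/n₁ + s₂²/n₂)
= √(6²/35 + 10²/35)
= √(1.028571 + 2.857143)
= 1.971222

For 90% confidence, z* = 1.645 (from standard normal table)
Margin of error: E = z* × SE = 1.645 × 1.971222 = 3.2427

Z-interval: (x̄₁ - x̄₂) ± E = 8 ± 3.2427 = (4.7573, 11.2427)

Rounded to 2 decimal places:

(4.76, 11.24)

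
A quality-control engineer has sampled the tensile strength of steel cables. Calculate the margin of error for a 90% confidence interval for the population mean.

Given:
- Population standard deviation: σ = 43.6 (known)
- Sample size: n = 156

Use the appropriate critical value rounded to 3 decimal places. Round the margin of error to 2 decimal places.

The population standard deviation σ is known, so use the z-interval margin of error formula.

For 90% confidence, z* = 1.645 (from standard normal table)

Margin of error formula for z-interval: E = z* × σ/√n

E = 1.645 × 43.6/√156
  = 1.645 × 3.490794
  = 5.7424

Rounded to 2 decimal places:

5.74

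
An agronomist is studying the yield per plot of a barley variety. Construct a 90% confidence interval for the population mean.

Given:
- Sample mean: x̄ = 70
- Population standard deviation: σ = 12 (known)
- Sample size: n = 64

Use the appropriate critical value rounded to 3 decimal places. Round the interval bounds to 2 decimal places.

The population standard deviation σ is known, so use a z-interval (standard normal critical value).

For 90% confidence, z* = 1.645 (from standard normal table)

Standard error: SE = σ/√n = 12/√64 = 1.500000

Margin of error: E = z* × SE = 1.645 × 1.500000 = 2.4675

Z-interval: x̄ ± E = 70 ± 2.4675 = (67.5325, 72.4675)

Rounded to 2 decimal places:

(67.53, 72.47)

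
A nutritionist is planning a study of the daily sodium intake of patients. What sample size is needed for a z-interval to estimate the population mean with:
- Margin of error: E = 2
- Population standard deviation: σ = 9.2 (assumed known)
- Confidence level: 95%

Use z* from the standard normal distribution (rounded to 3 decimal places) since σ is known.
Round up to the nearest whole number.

Using z* since population σ is known (z-interval formula).

For 95% confidence, z* = 1.96 (from standard normal table)

Sample size formula for z-interval: n = (z*σ/E)²

n = (1.96 × 9.2 / 2)²
  = (9.016000)²
  = 81.2883

Round up to the nearest whole number: n = 82

82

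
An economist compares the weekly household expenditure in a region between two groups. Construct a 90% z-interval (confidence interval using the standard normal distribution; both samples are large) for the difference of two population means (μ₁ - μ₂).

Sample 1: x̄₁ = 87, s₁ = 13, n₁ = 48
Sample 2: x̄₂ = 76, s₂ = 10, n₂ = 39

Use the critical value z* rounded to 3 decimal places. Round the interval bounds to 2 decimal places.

Both samples are large (n₁ = 48 ≥ 30, n₂ = 39 ≥ 30), so a z-interval for the difference of means applies.

Point estimate: x̄₁ - x̄₂ = 87 - 76 = 11

Standard error: SE = √(s₁²/n₁ + s₂²/n₂)
= √(13²/48 + 10²/39)
= √(3.520833 + 2.564103)
= 2.466766

For 90% confidence, z* = 1.645 (from standard normal table)
Margin of error: E = z* × SE = 1.645 × 2.466766 = 4.0578

Z-interval: (x̄₁ - x̄₂) ± E = 11 ± 4.0578 = (6.9422, 15.0578)

Rounded to 2 decimal places:

(6.94, 15.06)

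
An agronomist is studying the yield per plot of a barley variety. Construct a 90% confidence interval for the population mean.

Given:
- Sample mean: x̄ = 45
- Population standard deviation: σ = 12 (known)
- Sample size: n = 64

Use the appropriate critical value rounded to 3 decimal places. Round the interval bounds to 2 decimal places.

The population standard deviation σ is known, so use a z-interval (standard normal critical value).

For 90% confidence, z* = 1.645 (from standard normal table)

Standard error: SE = σ/√n = 12/√64 = 1.500000

Margin of error: E = z* × SE = 1.645 × 1.500000 = 2.4675

Z-interval: x̄ ± E = 45 ± 2.4675 = (42.5325, 47.4675)

Rounded to 2 decimal places:

(42.53, 47.47)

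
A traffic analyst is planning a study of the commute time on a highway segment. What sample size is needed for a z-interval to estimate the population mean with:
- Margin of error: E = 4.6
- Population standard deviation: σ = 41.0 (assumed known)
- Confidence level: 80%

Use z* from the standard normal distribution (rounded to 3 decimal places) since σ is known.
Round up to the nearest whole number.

Using z* since population σ is known (z-interval formula).

For 80% confidence, z* = 1.282 (from standard normal table)

Sample size formula for z-interval: n = (z*σ/E)²

n = (1.282 × 41.0 / 4.6)²
  = (11.426522)²
  = 130.5654

Round up to the nearest whole number: n = 131

131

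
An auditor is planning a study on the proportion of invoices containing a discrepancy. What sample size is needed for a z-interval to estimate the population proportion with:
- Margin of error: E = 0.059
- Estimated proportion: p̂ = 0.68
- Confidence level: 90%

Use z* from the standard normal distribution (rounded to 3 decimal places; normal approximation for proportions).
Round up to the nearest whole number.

Using z* for proportion z-interval (normal approximation).

For 90% confidence, z* = 1.645 (from standard normal table)

Sample size formula for proportion z-interval: n = z*²p̂(1-p̂)/E²

n = 1.645² × 0.68 × 0.32 / 0.059²
  = 2.706025 × 0.2176 / 0.003481
  = 169.1557

Round up to the nearest whole number: n = 170

170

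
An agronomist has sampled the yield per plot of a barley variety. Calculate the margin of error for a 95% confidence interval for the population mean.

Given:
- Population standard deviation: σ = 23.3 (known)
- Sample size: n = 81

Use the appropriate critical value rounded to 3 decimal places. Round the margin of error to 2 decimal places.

The population standard deviation σ is known, so use the z-interval margin of error formula.

For 95% confidence, z* = 1.96 (from standard normal table)

Margin of error formula for z-interval: E = z* × σ/√n

E = 1.96 × 23.3/√81
  = 1.96 × 2.588889
  = 5.0742

Rounded to 2 decimal places:

5.07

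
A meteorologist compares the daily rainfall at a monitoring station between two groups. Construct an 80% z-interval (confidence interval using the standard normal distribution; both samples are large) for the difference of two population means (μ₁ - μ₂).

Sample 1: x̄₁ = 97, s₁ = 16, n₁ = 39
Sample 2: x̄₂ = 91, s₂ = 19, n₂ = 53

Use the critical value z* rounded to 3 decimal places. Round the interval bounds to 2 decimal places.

Both samples are large (n₁ = 39 ≥ 30, n₂ = 53 ≥ 30), so a z-interval for the difference of means applies.

Point estimate: x̄₁ - x̄₂ = 97 - 91 = 6

Standard error: SE = √(s₁²/n₁ + s₂²/n₂)
= √(16²/39 + 19²/53)
= √(6.564103 + 6.811321)
= 3.657243

For 80% confidence, z* = 1.282 (from standard normal table)
Margin of error: E = z* × SE = 1.282 × 3.657243 = 4.6886

Z-interval: (x̄₁ - x̄₂) ± E = 6 ± 4.6886 = (1.3114, 10.6886)

Rounded to 2 decimal places:

(1.31, 10.69)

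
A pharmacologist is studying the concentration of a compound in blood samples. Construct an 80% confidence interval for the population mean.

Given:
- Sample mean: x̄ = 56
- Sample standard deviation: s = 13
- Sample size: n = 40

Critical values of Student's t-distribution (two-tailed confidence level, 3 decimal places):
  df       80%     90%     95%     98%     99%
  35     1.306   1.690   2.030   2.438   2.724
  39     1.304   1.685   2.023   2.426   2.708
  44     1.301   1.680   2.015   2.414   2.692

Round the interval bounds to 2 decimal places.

The population standard deviation σ is unknown (only the sample standard deviation s is given), so use a t-interval with df = n - 1 = 40 - 1 = 39.

For 80% confidence with df = 39, t* = 1.304 (from t-table)

Standard error: SE = s/√n = 13/√40 = 2.055480

Margin of error: E = t* × SE = 1.304 × 2.055480 = 2.6803

T-interval: x̄ ± E = 56 ± 2.6803 = (53.3197, 58.6803)

Rounded to 2 decimal places:

(53.32, 58.68)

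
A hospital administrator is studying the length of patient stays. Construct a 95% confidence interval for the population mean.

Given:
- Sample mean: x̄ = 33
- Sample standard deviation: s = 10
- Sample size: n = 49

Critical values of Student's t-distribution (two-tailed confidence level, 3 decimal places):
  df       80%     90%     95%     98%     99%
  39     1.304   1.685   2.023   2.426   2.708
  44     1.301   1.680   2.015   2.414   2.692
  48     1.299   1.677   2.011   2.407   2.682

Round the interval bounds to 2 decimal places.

The population standard deviation σ is unknown (only the sample standard deviation s is given), so use a t-interval with df = n - 1 = 49 - 1 = 48.

For 95% confidence with df = 48, t* = 2.011 (from t-table)

Standard error: SE = s/√n = 10/√49 = 1.428571

Margin of error: E = t* × SE = 2.011 × 1.428571 = 2.8729

T-interval: x̄ ± E = 33 ± 2.8729 = (30.1271, 35.8729)

Rounded to 2 decimal places:

(30.13, 35.87)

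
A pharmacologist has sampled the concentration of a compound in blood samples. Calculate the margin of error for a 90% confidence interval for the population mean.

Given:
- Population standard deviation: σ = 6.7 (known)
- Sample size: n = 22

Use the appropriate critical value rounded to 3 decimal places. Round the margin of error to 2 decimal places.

The population standard deviation σ is known, so use the z-interval margin of error formula.

For 90% confidence, z* = 1.645 (from standard normal table)

Margin of error formula for z-interval: E = z* × σ/√n

E = 1.645 × 6.7/√22
  = 1.645 × 1.428445
  = 2.3498

Rounded to 2 decimal places:

2.35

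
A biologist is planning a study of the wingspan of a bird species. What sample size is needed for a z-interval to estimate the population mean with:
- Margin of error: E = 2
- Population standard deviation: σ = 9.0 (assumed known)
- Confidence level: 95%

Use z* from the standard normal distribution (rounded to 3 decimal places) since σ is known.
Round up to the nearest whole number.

Using z* since population σ is known (z-interval formula).

For 95% confidence, z* = 1.96 (from standard normal table)

Sample size formula for z-interval: n = (z*σ/E)²

n = (1.96 × 9.0 / 2)²
  = (8.820000)²
  = 77.7924

Round up to the nearest whole number: n = 78

78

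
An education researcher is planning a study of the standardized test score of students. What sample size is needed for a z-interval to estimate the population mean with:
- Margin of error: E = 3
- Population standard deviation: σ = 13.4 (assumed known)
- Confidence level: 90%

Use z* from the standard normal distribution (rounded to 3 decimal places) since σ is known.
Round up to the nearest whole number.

Using z* since population σ is known (z-interval formula).

For 90% confidence, z* = 1.645 (from standard normal table)

Sample size formula for z-interval: n = (z*σ/E)²

n = (1.645 × 13.4 / 3)²
  = (7.347667)²
  = 53.9882

Round up to the nearest whole number: n = 54

54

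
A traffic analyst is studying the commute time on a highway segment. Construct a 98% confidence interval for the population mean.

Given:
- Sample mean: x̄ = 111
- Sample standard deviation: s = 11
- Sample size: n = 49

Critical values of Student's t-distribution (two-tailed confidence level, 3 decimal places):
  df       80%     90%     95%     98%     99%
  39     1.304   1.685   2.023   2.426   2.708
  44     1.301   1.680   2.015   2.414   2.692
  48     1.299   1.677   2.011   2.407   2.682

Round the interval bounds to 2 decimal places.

The population standard deviation σ is unknown (only the sample standard deviation s is given), so use a t-interval with df = n - 1 = 49 - 1 = 48.

For 98% confidence with df = 48, t* = 2.407 (from t-table)

Standard error: SE = s/√n = 11/√49 = 1.571429

Margin of error: E = t* × SE = 2.407 × 1.571429 = 3.7824

T-interval: x̄ ± E = 111 ± 3.7824 = (107.2176, 114.7824)

Rounded to 2 decimal places:

(107.22, 114.78)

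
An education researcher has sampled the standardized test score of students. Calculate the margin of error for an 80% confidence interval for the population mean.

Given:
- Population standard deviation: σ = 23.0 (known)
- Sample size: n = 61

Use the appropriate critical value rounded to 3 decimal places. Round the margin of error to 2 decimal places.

The population standard deviation σ is known, so use the z-interval margin of error formula.

For 80% confidence, z* = 1.282 (from standard normal table)

Margin of error formula for z-interval: E = z* × σ/√n

E = 1.282 × 23.0/√61
  = 1.282 × 2.944848
  = 3.7753

Rounded to 2 decimal places:

3.78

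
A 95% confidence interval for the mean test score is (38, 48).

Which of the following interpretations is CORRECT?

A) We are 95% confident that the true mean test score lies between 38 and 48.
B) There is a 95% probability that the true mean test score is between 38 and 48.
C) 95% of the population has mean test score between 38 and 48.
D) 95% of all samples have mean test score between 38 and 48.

A confidence interval represents our confidence in the procedure, not a probability statement about the parameter.

Key concept: If we repeated this sampling process many times and computed a 95% CI each time, about 95% of those intervals would contain the true population parameter.

For this specific interval (38, 48):
- Midpoint (point estimate): 43
- Margin of error: 5

The correct interpretation is the one stating confidence that the true parameter lies in the interval — option A.

A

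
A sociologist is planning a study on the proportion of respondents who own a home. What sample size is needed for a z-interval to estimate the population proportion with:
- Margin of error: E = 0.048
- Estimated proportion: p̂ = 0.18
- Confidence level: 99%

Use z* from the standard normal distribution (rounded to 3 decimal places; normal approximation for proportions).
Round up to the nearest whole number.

Using z* for proportion z-interval (normal approximation).

For 99% confidence, z* = 2.576 (from standard normal table)

Sample size formula for proportion z-interval: n = z*²p̂(1-p̂)/E²

n = 2.576² × 0.18 × 0.82 / 0.048²
  = 6.635776 × 0.1476 / 0.002304
  = 425.1044

Round up to the nearest whole number: n = 426

426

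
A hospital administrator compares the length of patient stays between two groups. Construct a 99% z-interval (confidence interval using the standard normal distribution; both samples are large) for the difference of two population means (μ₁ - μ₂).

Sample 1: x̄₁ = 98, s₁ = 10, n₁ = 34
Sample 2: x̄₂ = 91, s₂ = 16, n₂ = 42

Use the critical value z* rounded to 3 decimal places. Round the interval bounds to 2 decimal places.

Both samples are large (n₁ = 34 ≥ 30, n₂ = 42 ≥ 30), so a z-interval for the difference of means applies.

Point estimate: x̄₁ - x̄₂ = 98 - 91 = 7

Standard error: SE = √(s₁²/n₁ + s₂²/n₂)
= √(10²/34 + 16²/42)
= √(2.941176 + 6.095238)
= 3.006063

For 99% confidence, z* = 2.576 (from standard normal table)
Margin of error: E = z* × SE = 2.576 × 3.006063 = 7.7436

Z-interval: (x̄₁ - x̄₂) ± E = 7 ± 7.7436 = (-0.7436, 14.7436)

Rounded to 2 decimal places:

(-0.74, 14.74)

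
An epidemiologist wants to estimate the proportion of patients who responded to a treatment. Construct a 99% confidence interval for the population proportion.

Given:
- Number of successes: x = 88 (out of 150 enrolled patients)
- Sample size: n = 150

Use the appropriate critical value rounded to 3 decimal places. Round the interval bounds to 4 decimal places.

Sample proportion: p̂ = 88/150 = 0.586667

Check conditions for normal approximation:
  np̂ = 88 ≥ 10 ✓
  n(1-p̂) = 62 ≥ 10 ✓

The sample is large enough, so use a z-interval (normal approximation) for the proportion.

For 99% confidence, z* = 2.576 (from standard normal table)

Standard error: SE = √(p̂(1-p̂)/n) = √(0.586667×0.413333/150) = 0.04020687

Margin of error: E = z* × SE = 2.576 × 0.04020687 = 0.103573

Z-interval: p̂ ± E = 0.586667 ± 0.103573 = (0.483094, 0.690240)

Rounded to 4 decimal places:

(0.4831, 0.6902)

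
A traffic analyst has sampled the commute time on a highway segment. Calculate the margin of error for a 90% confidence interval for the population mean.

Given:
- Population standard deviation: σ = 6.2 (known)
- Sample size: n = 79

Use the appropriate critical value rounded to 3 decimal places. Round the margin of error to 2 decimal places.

The population standard deviation σ is known, so use the z-interval margin of error formula.

For 90% confidence, z* = 1.645 (from standard normal table)

Margin of error formula for z-interval: E = z* × σ/√n

E = 1.645 × 6.2/√79
  = 1.645 × 0.697554
  = 1.1475

Rounded to 2 decimal places:

1.15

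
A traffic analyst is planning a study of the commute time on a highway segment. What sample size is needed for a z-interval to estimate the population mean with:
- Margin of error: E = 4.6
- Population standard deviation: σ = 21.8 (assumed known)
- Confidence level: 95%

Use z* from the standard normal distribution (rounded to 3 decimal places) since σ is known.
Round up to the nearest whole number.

Using z* since population σ is known (z-interval formula).

For 95% confidence, z* = 1.96 (from standard normal table)

Sample size formula for z-interval: n = (z*σ/E)²

n = (1.96 × 21.8 / 4.6)²
  = (9.288696)²
  = 86.2799

Round up to the nearest whole number: n = 87

87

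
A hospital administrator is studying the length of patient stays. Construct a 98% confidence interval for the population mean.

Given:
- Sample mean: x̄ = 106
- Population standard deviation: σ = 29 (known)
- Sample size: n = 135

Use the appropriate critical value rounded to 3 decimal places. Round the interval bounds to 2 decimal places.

The population standard deviation σ is known, so use a z-interval (standard normal critical value).

For 98% confidence, z* = 2.326 (from standard normal table)

Standard error: SE = σ/√n = 29/√135 = 2.495923

Margin of error: E = z* × SE = 2.326 × 2.495923 = 5.8055

Z-interval: x̄ ± E = 106 ± 5.8055 = (100.1945, 111.8055)

Rounded to 2 decimal places:

(100.19, 111.81)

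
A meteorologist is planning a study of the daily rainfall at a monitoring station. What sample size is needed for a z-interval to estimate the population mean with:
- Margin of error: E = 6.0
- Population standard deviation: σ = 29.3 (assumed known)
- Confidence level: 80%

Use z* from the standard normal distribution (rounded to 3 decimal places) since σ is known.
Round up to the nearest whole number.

Using z* since population σ is known (z-interval formula).

For 80% confidence, z* = 1.282 (from standard normal table)

Sample size formula for z-interval: n = (z*σ/E)²

n = (1.282 × 29.3 / 6.0)²
  = (6.260433)²
  = 39.1930

Round up to the nearest whole number: n = 40

40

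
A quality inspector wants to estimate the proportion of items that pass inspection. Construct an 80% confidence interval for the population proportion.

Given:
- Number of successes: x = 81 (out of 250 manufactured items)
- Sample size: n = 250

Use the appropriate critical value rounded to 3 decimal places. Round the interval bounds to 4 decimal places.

Sample proportion: p̂ = 81/250 = 0.324000

Check conditions for normal approximation:
  np̂ = 81 ≥ 10 ✓
  n(1-p̂) = 169 ≥ 10 ✓

The sample is large enough, so use a z-interval (normal approximation) for the proportion.

For 80% confidence, z* = 1.282 (from standard normal table)

Standard error: SE = √(p̂(1-p̂)/n) = √(0.324000×0.676000/250) = 0.02959892

Margin of error: E = z* × SE = 1.282 × 0.02959892 = 0.037946

Z-interval: p̂ ± E = 0.324000 ± 0.037946 = (0.286054, 0.361946)

Rounded to 4 decimal places:

(0.2861, 0.3619)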